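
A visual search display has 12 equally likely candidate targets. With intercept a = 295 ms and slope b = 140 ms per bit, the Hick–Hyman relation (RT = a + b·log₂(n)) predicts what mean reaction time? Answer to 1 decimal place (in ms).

796.9 ms

log₂(12) = 3.5850 bits, so RT = 295 + 140 × 3.5850 ≈ 796.895 ms.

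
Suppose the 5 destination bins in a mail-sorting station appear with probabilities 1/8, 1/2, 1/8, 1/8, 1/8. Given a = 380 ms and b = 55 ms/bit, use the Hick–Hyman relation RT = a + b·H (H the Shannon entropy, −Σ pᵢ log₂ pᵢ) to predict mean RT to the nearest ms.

Each term −pᵢ log₂ pᵢ: 0.125·3 + 0.5·1 + 0.125·3 + 0.125·3 + 0.125·3; summed, H = 2.000 bits.
Mean RT = a + bH = 380 + 55·2.000 = 490.00 ms.

490 ms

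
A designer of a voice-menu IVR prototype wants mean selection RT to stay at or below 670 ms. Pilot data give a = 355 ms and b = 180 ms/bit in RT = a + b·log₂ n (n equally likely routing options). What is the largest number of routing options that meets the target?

3

180·log₂ n ≤ 670 − 355 = 315, giving log₂ n ≤ 1.7500 and n ≤ 3.364. The largest whole number is 3.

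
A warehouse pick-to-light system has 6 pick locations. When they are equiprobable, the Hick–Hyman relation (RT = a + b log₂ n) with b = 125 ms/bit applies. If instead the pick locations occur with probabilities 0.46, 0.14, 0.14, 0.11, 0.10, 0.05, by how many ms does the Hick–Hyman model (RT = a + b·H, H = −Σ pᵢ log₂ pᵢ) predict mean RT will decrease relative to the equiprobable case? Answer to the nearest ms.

The RT saving is b·ΔH. Equiprobable H₀ = log₂(6) = 2.5850 bits; with the given probabilities H = 2.2081 bits.
b·(H₀ − H) = 125 × (2.5850 − 2.2081) = 47.10 ms.

47 ms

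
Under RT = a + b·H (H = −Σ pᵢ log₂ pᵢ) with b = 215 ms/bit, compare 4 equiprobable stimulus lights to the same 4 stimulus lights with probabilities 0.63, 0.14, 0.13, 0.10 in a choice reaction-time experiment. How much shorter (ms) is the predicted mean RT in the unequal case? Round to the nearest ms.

101 ms

Equiprobable entropy H₀ = log₂ 4 = 2.0000 bits.
Skewed entropy H = −Σ pᵢ log₂ pᵢ = 1.5319 bits.
ΔRT = b·(H₀ − H) = 215 × 0.4681 = 100.64 ms.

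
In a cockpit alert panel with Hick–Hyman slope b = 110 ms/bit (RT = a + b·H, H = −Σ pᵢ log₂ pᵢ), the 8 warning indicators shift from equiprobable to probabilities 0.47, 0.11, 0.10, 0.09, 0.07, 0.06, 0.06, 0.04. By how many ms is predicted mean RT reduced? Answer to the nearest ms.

Equiprobable entropy H₀ = log₂ 8 = 3.0000 bits.
Skewed entropy H = −Σ pᵢ log₂ pᵢ = 2.4485 bits.
ΔRT = b·(H₀ − H) = 110 × 0.5515 = 60.67 ms.

61 ms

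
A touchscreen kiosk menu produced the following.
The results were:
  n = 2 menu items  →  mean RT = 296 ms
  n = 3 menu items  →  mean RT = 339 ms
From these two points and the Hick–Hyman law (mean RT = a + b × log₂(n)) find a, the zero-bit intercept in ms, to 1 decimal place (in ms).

222.5 ms

The slope on a log₂ axis is (339 − 296) / (1.5850 − 1) = 73.509 ms/bit.
Intercept: a = 296 − 73.509·log₂(2) = 222.491 ms.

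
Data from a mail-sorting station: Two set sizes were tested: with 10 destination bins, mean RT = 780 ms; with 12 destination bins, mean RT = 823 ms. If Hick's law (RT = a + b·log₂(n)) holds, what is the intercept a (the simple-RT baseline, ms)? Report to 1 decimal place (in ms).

236.9 ms

b = (RT₂ − RT₁)/(log₂ n₂ − log₂ n₁) = (823 − 780)/(3.5850 − 3.3219) = 163.477 ms/bit.
Intercept: a = 780 − 163.477·log₂(10) = 236.942 ms.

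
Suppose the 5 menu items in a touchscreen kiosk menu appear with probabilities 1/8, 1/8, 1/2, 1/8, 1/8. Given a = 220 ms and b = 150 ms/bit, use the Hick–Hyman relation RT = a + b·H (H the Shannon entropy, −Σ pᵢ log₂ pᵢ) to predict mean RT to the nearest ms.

Each term −pᵢ log₂ pᵢ: 0.125·3 + 0.125·3 + 0.5·1 + 0.125·3 + 0.125·3; summed, H = 2.000 bits.
Mean RT = a + bH = 220 + 150·2.000 = 520.00 ms.

520 ms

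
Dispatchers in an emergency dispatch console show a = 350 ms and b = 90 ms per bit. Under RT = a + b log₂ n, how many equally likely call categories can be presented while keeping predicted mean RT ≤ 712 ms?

16

90·log₂ n ≤ 712 − 350 = 362, giving log₂ n ≤ 4.0222 and n ≤ 16.248. The largest whole number is 16.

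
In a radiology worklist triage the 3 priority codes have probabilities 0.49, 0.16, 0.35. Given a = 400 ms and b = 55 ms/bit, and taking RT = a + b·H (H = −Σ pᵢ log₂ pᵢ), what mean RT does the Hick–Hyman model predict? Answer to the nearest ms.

480 ms

Entropy contributions −pᵢ log₂ pᵢ: 0.5043, 0.4230, 0.5301; sum H = 1.4574 bits.
RT = a + bH = 400 + 55·1.4574 = 480.16 ms.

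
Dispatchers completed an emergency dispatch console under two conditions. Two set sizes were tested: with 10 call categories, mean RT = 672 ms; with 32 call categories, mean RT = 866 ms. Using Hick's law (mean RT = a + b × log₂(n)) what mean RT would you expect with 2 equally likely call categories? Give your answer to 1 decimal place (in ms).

Solve the two-equation system in a and b:
  b = (866 − 672) / (log₂ 32 − log₂ 10) = 194 / (5 − 3.3219) = 115.609 ms/bit
  a = 672 − 115.609 × 3.3219 = 287.956 ms
Then RT(2) = 287.956 + 115.609 × log₂ 2 = 287.956 + 115.609 × 1 ≈ 403.565 ms.

403.6 ms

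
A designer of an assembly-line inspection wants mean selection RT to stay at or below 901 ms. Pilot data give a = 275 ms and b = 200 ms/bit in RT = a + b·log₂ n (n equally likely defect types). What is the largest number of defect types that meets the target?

8

Information budget: (901 − 275)/200 = 3.1300 bits, so n ≤ 2^3.1300 = 8.754 → at most 8.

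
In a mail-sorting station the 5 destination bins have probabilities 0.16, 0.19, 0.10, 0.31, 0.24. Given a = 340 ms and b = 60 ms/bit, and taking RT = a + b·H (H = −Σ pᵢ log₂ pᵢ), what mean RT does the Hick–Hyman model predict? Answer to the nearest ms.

474 ms

Entropy contributions −pᵢ log₂ pᵢ: 0.4230, 0.4552, 0.3322, 0.5238, 0.4941; sum H = 2.2284 bits.
RT = a + bH = 340 + 60·2.2284 = 473.70 ms.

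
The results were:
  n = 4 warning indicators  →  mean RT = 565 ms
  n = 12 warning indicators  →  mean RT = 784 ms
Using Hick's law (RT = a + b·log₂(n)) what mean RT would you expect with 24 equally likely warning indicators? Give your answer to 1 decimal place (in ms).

922.2 ms

With log₂ n on the abscissa the relation is linear; from the two conditions:
  b = (784 − 565) / (log₂ 12 − log₂ 4) = 219 / (3.5850 − 2) = 138.174 ms/bit
  a = 565 − 138.174 × 2 = 288.653 ms
Then RT(24) = 288.653 + 138.174 × log₂ 24 = 288.653 + 138.174 × 4.5850 ≈ 922.174 ms.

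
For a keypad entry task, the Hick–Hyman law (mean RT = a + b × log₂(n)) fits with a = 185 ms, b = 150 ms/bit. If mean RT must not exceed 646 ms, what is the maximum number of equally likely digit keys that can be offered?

8

Set 185 + 150·log₂ n ≤ 646 → log₂ n ≤ (646 − 185)/150 = 3.0733.
So n ≤ 2^3.0733 = 8.417; the largest integer n is 8.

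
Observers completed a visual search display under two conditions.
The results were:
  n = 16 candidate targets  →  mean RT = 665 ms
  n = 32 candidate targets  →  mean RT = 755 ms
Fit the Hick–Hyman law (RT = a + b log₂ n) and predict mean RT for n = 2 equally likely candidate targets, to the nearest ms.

With log₂ n on the abscissa the relation is linear; from the two conditions:
  b = (755 − 665) / (log₂ 32 − log₂ 16) = 90 / (5 − 4) = 90 ms/bit
  a = 665 − 90 × 4 = 305 ms
Then RT(2) = 305 + 90 × log₂ 2 = 305 + 90 × 1 ≈ 395.000 ms.

395 ms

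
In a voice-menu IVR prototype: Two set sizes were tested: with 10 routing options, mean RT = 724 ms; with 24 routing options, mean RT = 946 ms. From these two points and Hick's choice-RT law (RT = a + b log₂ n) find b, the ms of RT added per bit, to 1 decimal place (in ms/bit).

Slope: b = (946 − 724) / (log₂ 24 − log₂ 10) = 222/1.2630 = 175.767 ms/bit.

175.8 ms/bit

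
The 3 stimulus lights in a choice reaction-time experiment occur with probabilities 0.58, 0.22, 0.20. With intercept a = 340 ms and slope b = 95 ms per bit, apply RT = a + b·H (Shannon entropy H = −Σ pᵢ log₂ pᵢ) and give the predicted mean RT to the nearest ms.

H = 0.58·log₂(1/0.58) + 0.22·log₂(1/0.22) + 0.20·log₂(1/0.20) = 1.4008 bits.
RT = 340 + 95 × 1.4008 = 473.07 ms.

473 ms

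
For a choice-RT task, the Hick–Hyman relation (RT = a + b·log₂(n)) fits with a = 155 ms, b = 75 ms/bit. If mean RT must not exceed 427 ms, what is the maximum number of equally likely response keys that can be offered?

12

Information budget: (427 − 155)/75 = 3.6267 bits, so n ≤ 2^3.6267 = 12.352 → at most 12.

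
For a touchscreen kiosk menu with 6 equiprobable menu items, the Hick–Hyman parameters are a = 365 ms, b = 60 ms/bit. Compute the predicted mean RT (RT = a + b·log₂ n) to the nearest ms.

log₂(6) = 2.5850 bits, so RT = 365 + 60 × 2.5850 ≈ 520.098 ms.

520 ms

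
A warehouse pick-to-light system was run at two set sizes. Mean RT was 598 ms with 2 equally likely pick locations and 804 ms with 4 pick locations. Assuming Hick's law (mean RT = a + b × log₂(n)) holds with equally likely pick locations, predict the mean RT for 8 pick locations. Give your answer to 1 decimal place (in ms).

Solve the two-equation system in a and b:
  b = (804 − 598) / (log₂ 4 − log₂ 2) = 206 / (2 − 1) = 206.000 ms/bit
  a = 598 − 206.000 × 1 = 392.000 ms
Then RT(8) = 392.000 + 206.000 × log₂ 8 = 392.000 + 206.000 × 3 ≈ 1010.000 ms.

1010.0 ms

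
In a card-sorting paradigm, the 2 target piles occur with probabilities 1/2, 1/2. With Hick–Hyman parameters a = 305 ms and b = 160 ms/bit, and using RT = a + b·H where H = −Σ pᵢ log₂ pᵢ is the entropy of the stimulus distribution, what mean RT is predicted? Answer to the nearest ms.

H = −Σ pᵢ log₂ pᵢ = 0.5·1 + 0.5·1 = 1.000 bits.
RT = 305 + 160 × 1.000 = 465.00 ms.

465 ms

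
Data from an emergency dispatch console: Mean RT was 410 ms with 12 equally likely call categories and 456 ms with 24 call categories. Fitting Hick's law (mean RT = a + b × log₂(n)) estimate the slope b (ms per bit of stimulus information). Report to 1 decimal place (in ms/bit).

The slope on a log₂ axis is (456 − 410) / (4.5850 − 3.5850) = 46.000 ms/bit.

46.0 ms/bit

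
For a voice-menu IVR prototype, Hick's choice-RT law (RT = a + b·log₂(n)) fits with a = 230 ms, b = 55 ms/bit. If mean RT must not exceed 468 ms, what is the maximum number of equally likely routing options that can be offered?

Set 230 + 55·log₂ n ≤ 468 → log₂ n ≤ (468 − 230)/55 = 4.3273.
So n ≤ 2^4.3273 = 20.074; the largest integer n is 20.

20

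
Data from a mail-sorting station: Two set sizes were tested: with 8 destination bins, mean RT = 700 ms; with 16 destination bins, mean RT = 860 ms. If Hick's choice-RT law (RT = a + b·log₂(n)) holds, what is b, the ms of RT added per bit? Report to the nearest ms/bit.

160 ms/bit

Slope: b = (860 − 700) / (log₂ 16 − log₂ 8) = 160/1.0000 = 160 ms/bit.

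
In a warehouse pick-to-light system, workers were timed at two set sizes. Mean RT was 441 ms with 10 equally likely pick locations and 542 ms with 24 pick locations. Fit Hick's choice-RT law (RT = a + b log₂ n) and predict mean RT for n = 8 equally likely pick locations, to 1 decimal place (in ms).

Fit slope and intercept:
  b = (542 − 441) / (log₂ 24 − log₂ 10) = 101 / (4.5850 − 3.3219) = 79.966 ms/bit
  a = 441 − 79.966 × 3.3219 = 175.358 ms
Then RT(8) = 175.358 + 79.966 × log₂ 8 = 175.358 + 79.966 × 3 ≈ 415.257 ms.

415.3 ms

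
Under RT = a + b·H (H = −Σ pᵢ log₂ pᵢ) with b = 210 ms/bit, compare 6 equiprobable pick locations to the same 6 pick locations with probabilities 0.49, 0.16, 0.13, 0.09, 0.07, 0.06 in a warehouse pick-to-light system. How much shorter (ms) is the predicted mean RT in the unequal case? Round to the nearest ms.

Equiprobable entropy H₀ = log₂ 6 = 2.5850 bits.
Skewed entropy H = −Σ pᵢ log₂ pᵢ = 2.1347 bits.
ΔRT = b·(H₀ − H) = 210 × 0.4503 = 94.56 ms.

95 ms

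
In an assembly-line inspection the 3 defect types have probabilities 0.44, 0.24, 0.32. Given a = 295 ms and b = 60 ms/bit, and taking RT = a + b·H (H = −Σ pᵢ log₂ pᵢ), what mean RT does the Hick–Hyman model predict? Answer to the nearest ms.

387 ms

H = 0.44·log₂(1/0.44) + 0.24·log₂(1/0.24) + 0.32·log₂(1/0.32) = 1.5413 bits.
RT = 295 + 60 × 1.5413 = 387.48 ms.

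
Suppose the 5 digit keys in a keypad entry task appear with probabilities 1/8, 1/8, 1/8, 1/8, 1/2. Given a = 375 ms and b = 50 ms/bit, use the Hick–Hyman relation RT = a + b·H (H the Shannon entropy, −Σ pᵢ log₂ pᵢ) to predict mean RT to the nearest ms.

Each term −pᵢ log₂ pᵢ: 0.125·3 + 0.125·3 + 0.125·3 + 0.125·3 + 0.5·1; summed, H = 2.000 bits.
Mean RT = a + bH = 375 + 50·2.000 = 475.00 ms.

475 ms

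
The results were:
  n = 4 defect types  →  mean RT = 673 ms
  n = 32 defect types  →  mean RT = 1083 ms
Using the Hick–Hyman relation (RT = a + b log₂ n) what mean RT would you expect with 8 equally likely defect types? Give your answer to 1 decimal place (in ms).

Solve the two-equation system in a and b:
  b = (1083 − 673) / (log₂ 32 − log₂ 4) = 410 / (5 − 2) = 136.667 ms/bit
  a = 673 − 136.667 × 2 = 399.667 ms
Then RT(8) = 399.667 + 136.667 × log₂ 8 = 399.667 + 136.667 × 3 ≈ 809.667 ms.

809.7 ms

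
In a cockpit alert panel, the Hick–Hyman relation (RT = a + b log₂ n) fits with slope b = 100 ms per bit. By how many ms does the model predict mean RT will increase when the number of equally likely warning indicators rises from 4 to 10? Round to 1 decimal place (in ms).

The intercept a cancels: ΔRT = b·(log₂ n₂ − log₂ n₁) = b·log₂(n₂/n₁).
log₂(10) − log₂(4) = 3.3219 − 2 = 1.3219.
ΔRT = 100 × 1.3219 = 132.193 ms.

132.2 ms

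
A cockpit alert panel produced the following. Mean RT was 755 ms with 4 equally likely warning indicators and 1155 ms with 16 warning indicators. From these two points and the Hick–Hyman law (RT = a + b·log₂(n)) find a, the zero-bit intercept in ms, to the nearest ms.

355 ms

The slope on a log₂ axis is (1155 − 755) / (4 − 2) = 200 ms/bit.
Intercept: a = 755 − 200·log₂(4) = 355.000 ms.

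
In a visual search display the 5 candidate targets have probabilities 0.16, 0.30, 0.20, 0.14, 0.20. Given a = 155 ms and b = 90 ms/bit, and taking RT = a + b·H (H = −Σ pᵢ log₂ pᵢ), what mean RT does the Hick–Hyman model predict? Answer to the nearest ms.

359 ms

Entropy contributions −pᵢ log₂ pᵢ: 0.4230, 0.5211, 0.4644, 0.3971, 0.4644; sum H = 2.2700 bits.
RT = a + bH = 155 + 90·2.2700 = 359.30 ms.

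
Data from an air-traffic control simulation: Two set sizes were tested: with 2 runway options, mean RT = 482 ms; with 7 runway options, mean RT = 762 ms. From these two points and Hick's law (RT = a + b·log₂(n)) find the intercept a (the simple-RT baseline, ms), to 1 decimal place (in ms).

327.1 ms

b = (RT₂ − RT₁)/(log₂ n₂ − log₂ n₁) = (762 − 482)/(2.8074 − 1) = 154.923 ms/bit.
Intercept: a = 482 − 154.923·log₂(2) = 327.077 ms.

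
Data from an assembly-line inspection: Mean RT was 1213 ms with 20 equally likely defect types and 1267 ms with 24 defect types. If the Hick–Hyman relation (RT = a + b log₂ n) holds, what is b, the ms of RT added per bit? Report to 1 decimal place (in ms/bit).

The slope on a log₂ axis is (1267 − 1213) / (4.5850 − 4.3219) = 205.296 ms/bit.

205.3 ms/bit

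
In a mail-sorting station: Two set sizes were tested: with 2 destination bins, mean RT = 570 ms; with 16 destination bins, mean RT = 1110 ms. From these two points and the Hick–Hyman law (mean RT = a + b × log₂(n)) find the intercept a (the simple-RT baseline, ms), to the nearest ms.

390 ms

The slope on a log₂ axis is (1110 − 570) / (4 − 1) = 180 ms/bit.
Intercept: a = 570 − 180·log₂(2) = 390.000 ms.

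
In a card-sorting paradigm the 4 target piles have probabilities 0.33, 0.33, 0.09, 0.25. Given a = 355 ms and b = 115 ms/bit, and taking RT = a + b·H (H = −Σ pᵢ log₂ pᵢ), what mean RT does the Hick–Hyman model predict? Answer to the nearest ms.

570 ms

Entropy contributions −pᵢ log₂ pᵢ: 0.5278, 0.5278, 0.3127, 0.5000; sum H = 1.8683 bits.
RT = a + bH = 355 + 115·1.8683 = 569.85 ms.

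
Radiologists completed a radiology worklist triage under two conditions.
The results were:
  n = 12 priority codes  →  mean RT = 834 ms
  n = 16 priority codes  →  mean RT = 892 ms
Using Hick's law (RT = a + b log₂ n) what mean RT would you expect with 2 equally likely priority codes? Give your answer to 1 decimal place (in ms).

472.8 ms

Fit slope and intercept:
  b = (892 − 834) / (log₂ 16 − log₂ 12) = 58 / (4 − 3.5850) = 139.746 ms/bit
  a = 834 − 139.746 × 3.5850 = 333.014 ms
Then RT(2) = 333.014 + 139.746 × log₂ 2 = 333.014 + 139.746 × 1 ≈ 472.761 ms.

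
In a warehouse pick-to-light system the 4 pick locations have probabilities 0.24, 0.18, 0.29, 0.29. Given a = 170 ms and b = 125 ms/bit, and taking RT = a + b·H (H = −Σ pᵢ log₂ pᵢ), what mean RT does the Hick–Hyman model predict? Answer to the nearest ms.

417 ms

H = 0.24·log₂(1/0.24) + 0.18·log₂(1/0.18) + 0.29·log₂(1/0.29) + 0.29·log₂(1/0.29) = 1.9752 bits.
RT = 170 + 125 × 1.9752 = 416.91 ms.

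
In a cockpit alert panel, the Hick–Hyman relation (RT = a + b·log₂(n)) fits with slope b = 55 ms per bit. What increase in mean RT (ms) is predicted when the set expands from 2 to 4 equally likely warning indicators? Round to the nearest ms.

The intercept a cancels: ΔRT = b·(log₂ n₂ − log₂ n₁) = b·log₂(n₂/n₁).
log₂(4) − log₂(2) = log₂(4/2) = log₂(2) = 1.
ΔRT = 55 × 1.0000 = 55.000 ms.

55 ms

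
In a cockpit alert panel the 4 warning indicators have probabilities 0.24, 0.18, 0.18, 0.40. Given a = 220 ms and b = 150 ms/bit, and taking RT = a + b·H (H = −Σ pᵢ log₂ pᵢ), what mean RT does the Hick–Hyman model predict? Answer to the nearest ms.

507 ms

H = 0.24·log₂(1/0.24) + 0.18·log₂(1/0.18) + 0.18·log₂(1/0.18) + 0.40·log₂(1/0.40) = 1.9135 bits.
RT = 220 + 150 × 1.9135 = 507.03 ms.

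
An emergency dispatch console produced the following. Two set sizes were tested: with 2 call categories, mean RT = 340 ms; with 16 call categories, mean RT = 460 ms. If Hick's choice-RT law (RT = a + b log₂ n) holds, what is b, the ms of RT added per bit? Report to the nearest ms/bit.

Slope: b = (460 − 340) / (log₂ 16 − log₂ 2) = 120/3.0000 = 40 ms/bit.

40 ms/bit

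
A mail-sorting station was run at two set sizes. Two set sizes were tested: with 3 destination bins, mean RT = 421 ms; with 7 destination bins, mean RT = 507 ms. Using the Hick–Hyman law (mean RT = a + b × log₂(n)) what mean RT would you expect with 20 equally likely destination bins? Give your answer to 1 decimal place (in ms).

613.6 ms

With log₂ n on the abscissa the relation is linear; from the two conditions:
  b = (507 − 421) / (log₂ 7 − log₂ 3) = 86 / (2.8074 − 1.5850) = 70.354 ms/bit
  a = 421 − 70.354 × 1.5850 = 309.492 ms
Then RT(20) = 309.492 + 70.354 × log₂ 20 = 309.492 + 70.354 × 4.3219 ≈ 613.556 ms.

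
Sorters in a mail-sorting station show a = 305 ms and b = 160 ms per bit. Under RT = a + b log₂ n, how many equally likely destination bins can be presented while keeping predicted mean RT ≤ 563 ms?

3

Set 305 + 160·log₂ n ≤ 563 → log₂ n ≤ (563 − 305)/160 = 1.6125.
So n ≤ 2^1.6125 = 3.058; the largest integer n is 3.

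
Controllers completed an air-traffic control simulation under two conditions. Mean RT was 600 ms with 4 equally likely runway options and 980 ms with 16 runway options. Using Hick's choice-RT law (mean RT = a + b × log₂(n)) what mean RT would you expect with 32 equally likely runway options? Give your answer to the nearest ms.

With log₂ n on the abscissa the relation is linear; from the two conditions:
  b = (980 − 600) / (log₂ 16 − log₂ 4) = 380 / (4 − 2) = 190 ms/bit
  a = 600 − 190 × 2 = 220 ms
Then RT(32) = 220 + 190 × log₂ 32 = 220 + 190 × 5 ≈ 1170.000 ms.

1170 ms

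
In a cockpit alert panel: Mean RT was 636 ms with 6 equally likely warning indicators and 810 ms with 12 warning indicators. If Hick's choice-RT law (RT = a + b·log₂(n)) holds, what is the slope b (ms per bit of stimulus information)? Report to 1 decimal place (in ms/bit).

174.0 ms/bit

b = (RT₂ − RT₁)/(log₂ n₂ − log₂ n₁) = (810 − 636)/(3.5850 − 2.5850) = 174.000 ms/bit.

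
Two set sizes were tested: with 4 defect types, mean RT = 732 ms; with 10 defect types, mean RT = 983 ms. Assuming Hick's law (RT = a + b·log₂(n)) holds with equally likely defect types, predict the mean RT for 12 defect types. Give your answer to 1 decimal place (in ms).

RT is linear in log₂ n, so two points fix the line:
  b = (983 − 732) / (log₂ 10 − log₂ 4) = 251 / (3.3219 − 2) = 189.874 ms/bit
  a = 732 − 189.874 × 2 = 352.252 ms
Then RT(12) = 352.252 + 189.874 × log₂ 12 = 352.252 + 189.874 × 3.5850 ≈ 1032.943 ms.

1032.9 ms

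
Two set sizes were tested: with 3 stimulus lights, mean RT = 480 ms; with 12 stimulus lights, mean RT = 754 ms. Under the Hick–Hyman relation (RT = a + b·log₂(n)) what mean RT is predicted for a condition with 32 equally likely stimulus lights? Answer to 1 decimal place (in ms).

RT is linear in log₂ n, so two points fix the line:
  b = (754 − 480) / (log₂ 12 − log₂ 3) = 274 / (3.5850 − 1.5850) = 137.000 ms/bit
  a = 480 − 137.000 × 1.5850 = 262.860 ms
Then RT(32) = 262.860 + 137.000 × log₂ 32 = 262.860 + 137.000 × 5 ≈ 947.860 ms.

947.9 ms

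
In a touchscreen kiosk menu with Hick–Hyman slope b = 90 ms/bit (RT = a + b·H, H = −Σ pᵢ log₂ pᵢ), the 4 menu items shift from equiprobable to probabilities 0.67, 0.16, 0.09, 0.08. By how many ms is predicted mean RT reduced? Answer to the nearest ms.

Equiprobable entropy H₀ = log₂ 4 = 2.0000 bits.
Skewed entropy H = −Σ pᵢ log₂ pᵢ = 1.4143 bits.
ΔRT = b·(H₀ − H) = 90 × 0.5857 = 52.71 ms.

53 ms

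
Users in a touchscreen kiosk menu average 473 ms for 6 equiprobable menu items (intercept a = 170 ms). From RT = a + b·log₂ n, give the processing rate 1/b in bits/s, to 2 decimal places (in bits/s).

8.53 bits/s

Choice component = 473 − 170 = 303 ms over log₂(6) = 2.5850 bits.
b = 303 / 2.5850 = 117.216 ms/bit, so 1/b = 8.531 bits/s.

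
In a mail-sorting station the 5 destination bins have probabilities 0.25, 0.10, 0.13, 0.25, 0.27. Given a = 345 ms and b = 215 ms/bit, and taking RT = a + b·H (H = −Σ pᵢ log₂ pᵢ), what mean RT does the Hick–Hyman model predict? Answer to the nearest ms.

Entropy contributions −pᵢ log₂ pᵢ: 0.5000, 0.3322, 0.3826, 0.5000, 0.5100; sum H = 2.2249 bits.
RT = a + bH = 345 + 215·2.2249 = 823.34 ms.

823 ms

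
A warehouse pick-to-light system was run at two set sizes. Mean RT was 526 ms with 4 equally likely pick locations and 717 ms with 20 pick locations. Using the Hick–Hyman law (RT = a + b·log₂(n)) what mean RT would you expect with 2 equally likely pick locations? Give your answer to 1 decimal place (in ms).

443.7 ms

RT is linear in log₂ n, so two points fix the line:
  b = (717 − 526) / (log₂ 20 − log₂ 4) = 191 / (4.3219 − 2) = 82.259 ms/bit
  a = 526 − 82.259 × 2 = 361.482 ms
Then RT(2) = 361.482 + 82.259 × log₂ 2 = 361.482 + 82.259 × 1 ≈ 443.741 ms.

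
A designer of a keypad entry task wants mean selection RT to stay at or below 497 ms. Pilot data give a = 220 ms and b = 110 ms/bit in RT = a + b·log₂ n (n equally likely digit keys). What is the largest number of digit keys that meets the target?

5

Information budget: (497 − 220)/110 = 2.5182 bits, so n ≤ 2^2.5182 = 5.729 → at most 5.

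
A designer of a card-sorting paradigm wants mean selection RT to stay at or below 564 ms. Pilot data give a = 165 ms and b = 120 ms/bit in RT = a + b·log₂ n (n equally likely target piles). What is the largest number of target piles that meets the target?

10

Information budget: (564 − 165)/120 = 3.3250 bits, so n ≤ 2^3.3250 = 10.021 → at most 10.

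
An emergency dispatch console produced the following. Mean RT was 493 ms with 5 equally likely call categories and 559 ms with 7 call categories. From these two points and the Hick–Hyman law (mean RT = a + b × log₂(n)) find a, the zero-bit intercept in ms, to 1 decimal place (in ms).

The slope on a log₂ axis is (559 − 493) / (2.8074 − 2.3219) = 135.963 ms/bit.
a = RT₁ − b·log₂ n₁ = 493 − 135.963 × 2.3219 = 177.304 ms.

177.3 ms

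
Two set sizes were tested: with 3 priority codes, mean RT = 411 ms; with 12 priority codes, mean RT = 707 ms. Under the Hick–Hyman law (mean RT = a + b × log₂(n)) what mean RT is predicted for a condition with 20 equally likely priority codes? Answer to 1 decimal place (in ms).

816.1 ms

With log₂ n on the abscissa the relation is linear; from the two conditions:
  b = (707 − 411) / (log₂ 12 − log₂ 3) = 296 / (3.5850 − 1.5850) = 148.000 ms/bit
  a = 411 − 148.000 × 1.5850 = 176.426 ms
Then RT(20) = 176.426 + 148.000 × log₂ 20 = 176.426 + 148.000 × 4.3219 ≈ 816.071 ms.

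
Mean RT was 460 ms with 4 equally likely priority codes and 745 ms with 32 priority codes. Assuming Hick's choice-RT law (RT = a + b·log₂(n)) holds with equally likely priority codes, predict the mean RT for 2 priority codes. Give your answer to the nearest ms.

365 ms

Fit slope and intercept:
  b = (745 − 460) / (log₂ 32 − log₂ 4) = 285 / (5 − 2) = 95 ms/bit
  a = 460 − 95 × 2 = 270 ms
Then RT(2) = 270 + 95 × log₂ 2 = 270 + 95 × 1 ≈ 365.000 ms.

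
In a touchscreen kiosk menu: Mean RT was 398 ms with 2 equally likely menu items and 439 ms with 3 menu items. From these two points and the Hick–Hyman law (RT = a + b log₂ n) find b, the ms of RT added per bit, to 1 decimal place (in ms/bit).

70.1 ms/bit

Slope: b = (439 − 398) / (log₂ 3 − log₂ 2) = 41/0.5850 = 70.090 ms/bit.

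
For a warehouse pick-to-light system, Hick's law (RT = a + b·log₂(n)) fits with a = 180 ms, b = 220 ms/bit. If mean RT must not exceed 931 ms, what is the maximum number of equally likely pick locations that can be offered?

10

220·log₂ n ≤ 931 − 180 = 751, giving log₂ n ≤ 3.4136 and n ≤ 10.656. The largest whole number is 10.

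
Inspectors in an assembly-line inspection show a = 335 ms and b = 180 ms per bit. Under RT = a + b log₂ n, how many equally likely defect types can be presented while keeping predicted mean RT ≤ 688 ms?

3

Information budget: (688 − 335)/180 = 1.9611 bits, so n ≤ 2^1.9611 = 3.894 → at most 3.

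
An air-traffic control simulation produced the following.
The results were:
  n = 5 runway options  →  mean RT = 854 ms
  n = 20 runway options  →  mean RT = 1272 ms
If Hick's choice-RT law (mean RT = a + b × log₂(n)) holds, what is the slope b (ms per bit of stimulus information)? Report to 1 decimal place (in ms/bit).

b = (RT₂ − RT₁)/(log₂ n₂ − log₂ n₁) = (1272 − 854)/(4.3219 − 2.3219) = 209.000 ms/bit.

209.0 ms/bit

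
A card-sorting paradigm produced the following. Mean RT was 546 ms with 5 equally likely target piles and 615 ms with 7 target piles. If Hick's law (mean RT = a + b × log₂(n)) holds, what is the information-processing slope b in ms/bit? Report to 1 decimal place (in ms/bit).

b = (RT₂ − RT₁)/(log₂ n₂ − log₂ n₁) = (615 − 546)/(2.8074 − 2.3219) = 142.143 ms/bit.

142.1 ms/bit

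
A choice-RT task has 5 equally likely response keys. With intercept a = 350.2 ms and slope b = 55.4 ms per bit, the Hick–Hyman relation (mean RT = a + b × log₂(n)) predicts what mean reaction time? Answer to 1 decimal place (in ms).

log₂(5) = 2.3219 bits, so RT = 350.2 + 55.4 × 2.3219 ≈ 478.835 ms.

478.8 ms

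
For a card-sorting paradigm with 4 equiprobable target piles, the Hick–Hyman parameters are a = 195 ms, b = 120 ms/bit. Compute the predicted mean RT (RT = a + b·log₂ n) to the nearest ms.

435 ms

log₂(4) = 2 bits, so RT = 195 + 120 × 2 ≈ 435.000 ms.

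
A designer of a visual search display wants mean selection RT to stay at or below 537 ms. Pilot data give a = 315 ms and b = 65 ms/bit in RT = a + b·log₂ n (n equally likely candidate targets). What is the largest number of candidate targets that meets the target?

10

Set 315 + 65·log₂ n ≤ 537 → log₂ n ≤ (537 − 315)/65 = 3.4154.
So n ≤ 2^3.4154 = 10.669; the largest integer n is 10.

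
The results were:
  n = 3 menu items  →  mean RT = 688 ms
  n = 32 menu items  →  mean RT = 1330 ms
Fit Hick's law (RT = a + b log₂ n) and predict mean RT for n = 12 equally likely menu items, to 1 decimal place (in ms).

RT is linear in log₂ n, so two points fix the line:
  b = (1330 − 688) / (log₂ 32 − log₂ 3) = 642 / (5 − 1.5850) = 187.992 ms/bit
  a = 688 − 187.992 × 1.5850 = 390.040 ms
Then RT(12) = 390.040 + 187.992 × log₂ 12 = 390.040 + 187.992 × 3.5850 ≈ 1063.984 ms.

1064.0 ms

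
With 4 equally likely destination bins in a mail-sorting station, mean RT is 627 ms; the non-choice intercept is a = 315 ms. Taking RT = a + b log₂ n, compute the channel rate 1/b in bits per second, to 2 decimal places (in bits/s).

b = (627 − 315)/log₂ 4 = 312/2 = 156.000 ms per bit = 0.15600 s/bit; the reciprocal is 6.410 bits/s.

6.41 bits/s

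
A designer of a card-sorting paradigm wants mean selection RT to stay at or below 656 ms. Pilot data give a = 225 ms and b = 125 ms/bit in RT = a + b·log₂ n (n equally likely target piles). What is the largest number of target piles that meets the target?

10

Set 225 + 125·log₂ n ≤ 656 → log₂ n ≤ (656 − 225)/125 = 3.4480.
So n ≤ 2^3.4480 = 10.913; the largest integer n is 10.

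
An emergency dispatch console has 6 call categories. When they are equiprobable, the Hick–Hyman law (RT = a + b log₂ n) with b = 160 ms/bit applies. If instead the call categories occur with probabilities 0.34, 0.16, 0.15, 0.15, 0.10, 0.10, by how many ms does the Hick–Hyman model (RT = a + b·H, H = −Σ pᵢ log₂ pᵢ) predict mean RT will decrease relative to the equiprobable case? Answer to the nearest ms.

24 ms

The RT saving is b·ΔH. Equiprobable H₀ = log₂(6) = 2.5850 bits; with the given probabilities H = 2.4377 bits.
b·(H₀ − H) = 160 × (2.5850 − 2.4377) = 23.57 ms.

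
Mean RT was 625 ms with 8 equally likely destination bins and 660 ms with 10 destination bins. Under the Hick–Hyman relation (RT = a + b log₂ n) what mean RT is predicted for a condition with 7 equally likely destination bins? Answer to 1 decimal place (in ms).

604.1 ms

RT is linear in log₂ n, so two points fix the line:
  b = (660 − 625) / (log₂ 10 − log₂ 8) = 35 / (3.3219 − 3) = 108.720 ms/bit
  a = 625 − 108.720 × 3 = 298.840 ms
Then RT(7) = 298.840 + 108.720 × log₂ 7 = 298.840 + 108.720 × 2.8074 ≈ 604.056 ms.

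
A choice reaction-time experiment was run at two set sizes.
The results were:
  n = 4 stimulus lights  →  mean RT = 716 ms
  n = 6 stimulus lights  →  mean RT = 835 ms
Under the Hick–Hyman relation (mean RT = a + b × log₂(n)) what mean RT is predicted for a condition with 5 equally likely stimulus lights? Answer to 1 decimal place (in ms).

Fit slope and intercept:
  b = (835 − 716) / (log₂ 6 − log₂ 4) = 119 / (2.5850 − 2) = 203.432 ms/bit
  a = 716 − 203.432 × 2 = 309.136 ms
Then RT(5) = 309.136 + 203.432 × log₂ 5 = 309.136 + 203.432 × 2.3219 ≈ 781.490 ms.

781.5 ms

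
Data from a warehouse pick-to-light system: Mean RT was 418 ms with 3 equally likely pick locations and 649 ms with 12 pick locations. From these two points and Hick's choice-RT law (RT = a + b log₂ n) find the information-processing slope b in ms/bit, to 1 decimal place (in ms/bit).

115.5 ms/bit

Slope: b = (649 − 418) / (log₂ 12 − log₂ 3) = 231/2.0000 = 115.500 ms/bit.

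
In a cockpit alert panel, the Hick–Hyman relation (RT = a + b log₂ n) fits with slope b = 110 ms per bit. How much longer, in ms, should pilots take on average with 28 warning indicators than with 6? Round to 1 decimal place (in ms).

Only the slope matters, since a is common to both: ΔRT = b·log₂(n₂/n₁).
log₂(28) − log₂(6) = 4.8074 − 2.5850 = 2.2224.
ΔRT = 110 × 2.2224 = 244.463 ms.

244.5 ms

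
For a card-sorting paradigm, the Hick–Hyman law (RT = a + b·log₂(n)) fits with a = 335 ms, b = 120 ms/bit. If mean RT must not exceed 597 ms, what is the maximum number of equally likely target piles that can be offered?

4

Information budget: (597 − 335)/120 = 2.1833 bits, so n ≤ 2^2.1833 = 4.542 → at most 4.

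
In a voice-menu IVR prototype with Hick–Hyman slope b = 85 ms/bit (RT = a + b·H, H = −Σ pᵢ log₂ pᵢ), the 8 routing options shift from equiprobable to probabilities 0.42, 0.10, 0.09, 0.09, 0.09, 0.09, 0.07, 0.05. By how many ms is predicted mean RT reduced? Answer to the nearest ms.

The RT saving is b·ΔH. Equiprobable H₀ = log₂(8) = 3.0000 bits; with the given probabilities H = 2.5931 bits.
b·(H₀ − H) = 85 × (3.0000 − 2.5931) = 34.59 ms.

35 ms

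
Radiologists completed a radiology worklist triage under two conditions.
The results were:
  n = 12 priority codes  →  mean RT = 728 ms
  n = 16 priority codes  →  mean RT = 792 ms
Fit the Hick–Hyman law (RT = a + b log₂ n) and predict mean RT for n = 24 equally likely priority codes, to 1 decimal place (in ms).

882.2 ms

RT is linear in log₂ n, so two points fix the line:
  b = (792 − 728) / (log₂ 16 − log₂ 12) = 64 / (4 − 3.5850) = 154.203 ms/bit
  a = 728 − 154.203 × 3.5850 = 175.188 ms
Then RT(24) = 175.188 + 154.203 × log₂ 24 = 175.188 + 154.203 × 4.5850 ≈ 882.203 ms.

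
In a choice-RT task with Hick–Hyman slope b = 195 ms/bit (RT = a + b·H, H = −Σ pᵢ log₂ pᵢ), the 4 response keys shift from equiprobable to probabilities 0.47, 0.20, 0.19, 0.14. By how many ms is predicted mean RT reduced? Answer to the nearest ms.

Equiprobable entropy H₀ = log₂ 4 = 2.0000 bits.
Skewed entropy H = −Σ pᵢ log₂ pᵢ = 1.8287 bits.
ΔRT = b·(H₀ − H) = 195 × 0.1713 = 33.41 ms.

33 ms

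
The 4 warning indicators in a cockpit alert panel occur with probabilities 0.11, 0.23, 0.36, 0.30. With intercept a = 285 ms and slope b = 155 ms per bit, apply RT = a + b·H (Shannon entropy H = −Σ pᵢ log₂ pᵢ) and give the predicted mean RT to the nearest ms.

578 ms

Entropy contributions −pᵢ log₂ pᵢ: 0.3503, 0.4877, 0.5306, 0.5211; sum H = 1.8897 bits.
RT = a + bH = 285 + 155·1.8897 = 577.90 ms.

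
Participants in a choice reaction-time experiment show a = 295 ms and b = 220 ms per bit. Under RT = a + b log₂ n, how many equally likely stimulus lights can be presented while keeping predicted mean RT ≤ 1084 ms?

Set 295 + 220·log₂ n ≤ 1084 → log₂ n ≤ (1084 − 295)/220 = 3.5864.
So n ≤ 2^3.5864 = 12.012; the largest integer n is 12.

12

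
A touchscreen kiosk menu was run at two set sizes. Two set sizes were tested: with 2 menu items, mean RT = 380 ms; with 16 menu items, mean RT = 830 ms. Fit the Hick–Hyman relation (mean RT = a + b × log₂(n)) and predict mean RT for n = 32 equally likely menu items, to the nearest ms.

980 ms

Fit slope and intercept:
  b = (830 − 380) / (log₂ 16 − log₂ 2) = 450 / (4 − 1) = 150 ms/bit
  a = 380 − 150 × 1 = 230 ms
Then RT(32) = 230 + 150 × log₂ 32 = 230 + 150 × 5 ≈ 980.000 ms.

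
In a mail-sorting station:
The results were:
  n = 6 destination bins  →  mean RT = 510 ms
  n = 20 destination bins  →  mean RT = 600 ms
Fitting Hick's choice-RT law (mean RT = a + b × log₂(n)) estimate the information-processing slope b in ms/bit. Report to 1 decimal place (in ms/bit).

51.8 ms/bit

The slope on a log₂ axis is (600 − 510) / (4.3219 − 2.5850) = 51.814 ms/bit.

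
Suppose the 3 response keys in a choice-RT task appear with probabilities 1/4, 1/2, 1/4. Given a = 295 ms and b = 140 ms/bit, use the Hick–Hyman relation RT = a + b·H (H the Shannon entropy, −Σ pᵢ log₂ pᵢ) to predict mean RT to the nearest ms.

505 ms

H = −Σ pᵢ log₂ pᵢ = 0.25·2 + 0.5·1 + 0.25·2 = 1.500 bits.
RT = 295 + 140 × 1.500 = 505.00 ms.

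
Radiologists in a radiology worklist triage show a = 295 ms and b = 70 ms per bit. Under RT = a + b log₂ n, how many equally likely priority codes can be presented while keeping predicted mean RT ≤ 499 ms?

Set 295 + 70·log₂ n ≤ 499 → log₂ n ≤ (499 − 295)/70 = 2.9143.
So n ≤ 2^2.9143 = 7.539; the largest integer n is 7.

7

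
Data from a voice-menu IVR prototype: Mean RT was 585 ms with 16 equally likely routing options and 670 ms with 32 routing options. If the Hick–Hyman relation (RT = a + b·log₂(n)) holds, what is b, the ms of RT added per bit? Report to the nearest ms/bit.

85 ms/bit

The slope on a log₂ axis is (670 − 585) / (5 − 4) = 85 ms/bit.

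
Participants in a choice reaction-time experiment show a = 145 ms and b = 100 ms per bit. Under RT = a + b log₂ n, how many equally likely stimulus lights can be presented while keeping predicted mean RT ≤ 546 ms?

16

Information budget: (546 − 145)/100 = 4.0100 bits, so n ≤ 2^4.0100 = 16.111 → at most 16.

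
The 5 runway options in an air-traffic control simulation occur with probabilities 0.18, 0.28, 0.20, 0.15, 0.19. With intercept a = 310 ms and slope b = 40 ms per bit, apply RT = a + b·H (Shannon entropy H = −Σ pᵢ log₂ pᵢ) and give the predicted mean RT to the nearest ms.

402 ms

Entropy contributions −pᵢ log₂ pᵢ: 0.4453, 0.5142, 0.4644, 0.4105, 0.4552; sum H = 2.2897 bits.
RT = a + bH = 310 + 40·2.2897 = 401.59 ms.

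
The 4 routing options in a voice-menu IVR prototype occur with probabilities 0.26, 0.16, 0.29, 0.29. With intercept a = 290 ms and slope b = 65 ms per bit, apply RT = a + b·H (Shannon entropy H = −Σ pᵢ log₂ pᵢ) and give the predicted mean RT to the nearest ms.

418 ms

Entropy contributions −pᵢ log₂ pᵢ: 0.5053, 0.4230, 0.5179, 0.5179; sum H = 1.9641 bits.
RT = a + bH = 290 + 65·1.9641 = 417.67 ms.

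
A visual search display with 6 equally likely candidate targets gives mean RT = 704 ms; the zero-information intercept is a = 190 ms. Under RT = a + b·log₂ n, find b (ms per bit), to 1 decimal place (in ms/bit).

198.8 ms/bit

b = (704 − 190) / log₂(6) = 514 / 2.5850 = 198.842 ms/bit.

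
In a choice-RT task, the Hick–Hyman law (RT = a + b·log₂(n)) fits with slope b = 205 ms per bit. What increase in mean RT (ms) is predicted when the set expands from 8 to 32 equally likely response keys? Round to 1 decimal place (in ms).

410.0 ms

ΔRT = (a + b log₂ n₂) − (a + b log₂ n₁) = b·(log₂ n₂ − log₂ n₁).
log₂(32) − log₂(8) = log₂(32/8) = log₂(4) = 2.
ΔRT = 205 × 2.0000 = 410.000 ms.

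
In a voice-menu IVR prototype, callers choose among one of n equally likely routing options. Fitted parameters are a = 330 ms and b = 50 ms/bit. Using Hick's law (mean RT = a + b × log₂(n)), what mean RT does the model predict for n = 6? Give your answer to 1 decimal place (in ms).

log₂(6) = 2.5850 bits, so RT = 330 + 50 × 2.5850 ≈ 459.248 ms.

459.2 ms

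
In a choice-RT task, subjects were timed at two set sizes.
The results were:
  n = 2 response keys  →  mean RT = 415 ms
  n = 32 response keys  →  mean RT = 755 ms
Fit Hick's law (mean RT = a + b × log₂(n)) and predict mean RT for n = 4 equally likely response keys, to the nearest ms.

500 ms

RT is linear in log₂ n, so two points fix the line:
  b = (755 − 415) / (log₂ 32 − log₂ 2) = 340 / (5 − 1) = 85 ms/bit
  a = 415 − 85 × 1 = 330 ms
Then RT(4) = 330 + 85 × log₂ 4 = 330 + 85 × 2 ≈ 500.000 ms.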